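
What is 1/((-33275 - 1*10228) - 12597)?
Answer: -1/56100 ≈ -1.7825e-5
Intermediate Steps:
1/((-33275 - 1*10228) - 12597) = 1/((-33275 - 10228) - 12597) = 1/(-43503 - 12597) = 1/(-56100) = -1/56100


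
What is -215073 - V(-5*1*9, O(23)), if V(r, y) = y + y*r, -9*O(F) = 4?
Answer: -1935833/9 ≈ -2.1509e+5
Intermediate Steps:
O(F) = -4/9 (O(F) = -1/9*4 = -4/9)
V(r, y) = y + r*y
-215073 - V(-5*1*9, O(23)) = -215073 - (-4)*(1 - 5*1*9)/9 = -215073 - (-4)*(1 - 5*9)/9 = -215073 - (-4)*(1 - 45)/9 = -215073 - (-4)*(-44)/9 = -215073 - 1*176/9 = -215073 - 176/9 = -1935833/9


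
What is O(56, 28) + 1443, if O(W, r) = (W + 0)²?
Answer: 4579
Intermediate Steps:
O(W, r) = W²
O(56, 28) + 1443 = 56² + 1443 = 3136 + 1443 = 4579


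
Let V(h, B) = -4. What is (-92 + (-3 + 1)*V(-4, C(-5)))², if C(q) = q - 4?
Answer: 7056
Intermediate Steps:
C(q) = -4 + q
(-92 + (-3 + 1)*V(-4, C(-5)))² = (-92 + (-3 + 1)*(-4))² = (-92 - 2*(-4))² = (-92 + 8)² = (-84)² = 7056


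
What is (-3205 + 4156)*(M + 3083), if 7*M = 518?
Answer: 3002307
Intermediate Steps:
M = 74 (M = (⅐)*518 = 74)
(-3205 + 4156)*(M + 3083) = (-3205 + 4156)*(74 + 3083) = 951*3157 = 3002307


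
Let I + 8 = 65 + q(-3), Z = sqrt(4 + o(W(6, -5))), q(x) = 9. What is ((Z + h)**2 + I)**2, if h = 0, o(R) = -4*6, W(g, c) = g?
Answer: 2116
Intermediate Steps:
o(R) = -24
Z = 2*I*sqrt(5) (Z = sqrt(4 - 24) = sqrt(-20) = 2*I*sqrt(5) ≈ 4.4721*I)
I = 66 (I = -8 + (65 + 9) = -8 + 74 = 66)
((Z + h)**2 + I)**2 = ((2*I*sqrt(5) + 0)**2 + 66)**2 = ((2*I*sqrt(5))**2 + 66)**2 = (-20 + 66)**2 = 46**2 = 2116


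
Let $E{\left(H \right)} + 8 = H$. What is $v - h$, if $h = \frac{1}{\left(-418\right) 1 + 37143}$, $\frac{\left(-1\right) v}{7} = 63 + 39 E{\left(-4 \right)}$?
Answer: $\frac{104115374}{36725} \approx 2835.0$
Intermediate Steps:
$E{\left(H \right)} = -8 + H$
$v = 2835$ ($v = - 7 \left(63 + 39 \left(-8 - 4\right)\right) = - 7 \left(63 + 39 \left(-12\right)\right) = - 7 \left(63 - 468\right) = \left(-7\right) \left(-405\right) = 2835$)
$h = \frac{1}{36725}$ ($h = \frac{1}{-418 + 37143} = \frac{1}{36725} \approx 2.7229 \cdot 10^{-5}$)
$v - h = 2835 - \frac{1}{36725} = \frac{104115374}{36725}$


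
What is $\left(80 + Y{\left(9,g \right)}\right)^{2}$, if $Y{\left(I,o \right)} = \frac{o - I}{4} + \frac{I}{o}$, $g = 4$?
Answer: $6561$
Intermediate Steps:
$Y{\left(I,o \right)} = - \frac{I}{4} + \frac{o}{4} + \frac{I}{o}$ ($Y{\left(I,o \right)} = \left(o - I\right) \frac{1}{4} + \frac{I}{o} = \left(- \frac{I}{4} + \frac{o}{4}\right) + \frac{I}{o} = - \frac{I}{4} + \frac{o}{4} + \frac{I}{o}$)
$\left(80 + Y{\left(9,g \right)}\right)^{2} = \left(80 + \frac{9 - 1 \left(9 - 4\right)}{4}\right)^{2} = \left(80 + \frac{9 - 1 \cdot 5}{4}\right)^{2} = \left(80 + \frac{9 - 5}{4}\right)^{2} = \left(80 + \frac{1}{4} \cdot 4\right)^{2} = \left(80 + 1\right)^{2} = 81^{2} = 6561$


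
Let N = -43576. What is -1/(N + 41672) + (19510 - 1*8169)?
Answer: 21593265/1904 ≈ 11341.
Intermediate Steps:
-1/(N + 41672) + (19510 - 1*8169) = -1/(-43576 + 41672) + (19510 - 1*8169) = -1/(-1904) + (19510 - 8169) = -1*(-1/1904) + 11341 = 1/1904 + 11341 = 21593265/1904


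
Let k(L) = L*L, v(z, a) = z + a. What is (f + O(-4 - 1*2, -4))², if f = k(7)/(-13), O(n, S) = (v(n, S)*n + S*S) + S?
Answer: 786769/169 ≈ 4655.4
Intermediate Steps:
v(z, a) = a + z
k(L) = L²
O(n, S) = S + S² + n*(S + n) (O(n, S) = ((S + n)*n + S*S) + S = (n*(S + n) + S²) + S = (S² + n*(S + n)) + S = S + S² + n*(S + n))
f = -49/13 (f = 7²/(-13) = 49*(-1/13) = -49/13 ≈ -3.7692)
(f + O(-4 - 1*2, -4))² = (-49/13 + (-4 + (-4)² + (-4 - 1*2)*(-4 + (-4 - 1*2))))² = (-49/13 + (-4 + 16 + (-4 - 2)*(-4 + (-4 - 2))))² = (-49/13 + (-4 + 16 - 6*(-4 - 6)))² = (-49/13 + (-4 + 16 - 6*(-10)))² = (-49/13 + (-4 + 16 + 60))² = (-49/13 + 72)² = (887/13)² = 786769/169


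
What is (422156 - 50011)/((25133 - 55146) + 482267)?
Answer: 372145/452254 ≈ 0.82287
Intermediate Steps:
(422156 - 50011)/((25133 - 55146) + 482267) = 372145/(-30013 + 482267) = 372145/452254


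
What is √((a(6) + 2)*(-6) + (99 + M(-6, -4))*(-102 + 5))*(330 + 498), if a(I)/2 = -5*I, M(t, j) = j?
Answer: 828*I*√8867 ≈ 77968.0*I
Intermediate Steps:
a(I) = -10*I (a(I) = 2*(-5*I) = -10*I)
√((a(6) + 2)*(-6) + (99 + M(-6, -4))*(-102 + 5))*(330 + 498) = √((-10*6 + 2)*(-6) + (99 - 4)*(-102 + 5))*(330 + 498) = √((-60 + 2)*(-6) + 95*(-97))*828 = √(-58*(-6) - 9215)*828 = √(348 - 9215)*828 = √(-8867)*828 = (I*√8867)*828 = 828*I*√8867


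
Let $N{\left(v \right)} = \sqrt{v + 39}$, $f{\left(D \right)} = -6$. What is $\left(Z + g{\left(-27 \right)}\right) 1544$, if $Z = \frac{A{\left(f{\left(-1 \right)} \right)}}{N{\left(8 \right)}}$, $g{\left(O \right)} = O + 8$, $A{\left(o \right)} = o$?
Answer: $-29336 - \frac{9264 \sqrt{47}}{47} \approx -30687.0$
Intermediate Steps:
$N{\left(v \right)} = \sqrt{39 + v}$
$g{\left(O \right)} = 8 + O$
$Z = - \frac{6 \sqrt{47}}{47}$ ($Z = - \frac{6}{\sqrt{39 + 8}} = - \frac{6}{\sqrt{47}} = - 6 \frac{\sqrt{47}}{47} = - \frac{6 \sqrt{47}}{47} \approx -0.87519$)
$\left(Z + g{\left(-27 \right)}\right) 1544 = \left(- \frac{6 \sqrt{47}}{47} + \left(8 - 27\right)\right) 1544 = \left(- \frac{6 \sqrt{47}}{47} - 19\right) 1544 = \left(-19 - \frac{6 \sqrt{47}}{47}\right) 1544 = -29336 - \frac{9264 \sqrt{47}}{47}$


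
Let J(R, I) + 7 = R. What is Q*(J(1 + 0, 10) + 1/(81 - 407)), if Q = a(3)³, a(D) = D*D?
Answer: -1426653/326 ≈ -4376.2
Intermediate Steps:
J(R, I) = -7 + R
a(D) = D²
Q = 729 (Q = (3²)³ = 9³ = 729)
Q*(J(1 + 0, 10) + 1/(81 - 407)) = 729*((-7 + (1 + 0)) + 1/(81 - 407)) = 729*((-7 + 1) + 1/(-326)) = 729*(-6 - 1/326) = 729*(-1957/326) = -1426653/326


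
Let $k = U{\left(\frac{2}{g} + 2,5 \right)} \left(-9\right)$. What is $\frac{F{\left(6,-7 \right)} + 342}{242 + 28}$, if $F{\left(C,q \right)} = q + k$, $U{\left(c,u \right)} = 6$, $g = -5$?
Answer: $\frac{281}{270} \approx 1.0407$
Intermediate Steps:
$k = -54$ ($k = 6 \left(-9\right) = -54$)
$F{\left(C,q \right)} = -54 + q$ ($F{\left(C,q \right)} = q - 54 = -54 + q$)
$\frac{F{\left(6,-7 \right)} + 342}{242 + 28} = \frac{\left(-54 - 7\right) + 342}{242 + 28} = \frac{-61 + 342}{270} = 281 \cdot \frac{1}{270} = \frac{281}{270}$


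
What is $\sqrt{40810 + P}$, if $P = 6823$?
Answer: $\sqrt{47633} \approx 218.25$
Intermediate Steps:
$\sqrt{40810 + P} = \sqrt{40810 + 6823} = \sqrt{47633}$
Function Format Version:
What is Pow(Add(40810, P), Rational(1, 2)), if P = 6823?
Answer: Pow(47633, Rational(1, 2)) ≈ 218.25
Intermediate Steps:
Pow(Add(40810, P), Rational(1, 2)) = Pow(Add(40810, 6823), Rational(1, 2)) = Pow(47633, Rational(1, 2))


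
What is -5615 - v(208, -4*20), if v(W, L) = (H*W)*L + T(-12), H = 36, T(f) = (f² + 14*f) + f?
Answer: 593461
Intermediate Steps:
T(f) = f² + 15*f
v(W, L) = -36 + 36*L*W (v(W, L) = (36*W)*L - 12*(15 - 12) = 36*L*W - 12*3 = 36*L*W - 36 = -36 + 36*L*W)
-5615 - v(208, -4*20) = -5615 - (-36 + 36*(-4*20)*208) = -5615 - (-36 + 36*(-80)*208) = -5615 - (-36 - 599040) = -5615 - 1*(-599076) = -5615 + 599076 = 593461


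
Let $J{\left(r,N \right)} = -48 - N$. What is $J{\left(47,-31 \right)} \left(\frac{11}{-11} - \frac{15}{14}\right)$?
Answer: $\frac{493}{14} \approx 35.214$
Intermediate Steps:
$J{\left(47,-31 \right)} \left(\frac{11}{-11} - \frac{15}{14}\right) = \left(-48 - -31\right) \left(\frac{11}{-11} - \frac{15}{14}\right) = \left(-48 + 31\right) \left(11 \left(- \frac{1}{11}\right) - \frac{15}{14}\right) = - 17 \left(-1 - \frac{15}{14}\right) = \left(-17\right) \left(- \frac{29}{14}\right) = \frac{493}{14}$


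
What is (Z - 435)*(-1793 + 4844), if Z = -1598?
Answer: -6202683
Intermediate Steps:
(Z - 435)*(-1793 + 4844) = (-1598 - 435)*(-1793 + 4844) = -2033*3051 = -6202683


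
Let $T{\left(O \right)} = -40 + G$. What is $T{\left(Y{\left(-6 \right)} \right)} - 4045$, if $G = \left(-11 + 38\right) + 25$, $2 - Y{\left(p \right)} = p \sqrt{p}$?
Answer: $-4033$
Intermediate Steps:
$Y{\left(p \right)} = 2 - p^{\frac{3}{2}}$ ($Y{\left(p \right)} = 2 - p \sqrt{p} = 2 - p^{\frac{3}{2}}$)
$G = 52$ ($G = 27 + 25 = 52$)
$T{\left(O \right)} = 12$ ($T{\left(O \right)} = -40 + 52 = 12$)
$T{\left(Y{\left(-6 \right)} \right)} - 4045 = 12 - 4045 = -4033$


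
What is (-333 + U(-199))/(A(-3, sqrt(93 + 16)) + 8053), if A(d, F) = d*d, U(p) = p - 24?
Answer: -2/29 ≈ -0.068966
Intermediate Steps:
U(p) = -24 + p
A(d, F) = d**2
(-333 + U(-199))/(A(-3, sqrt(93 + 16)) + 8053) = (-333 + (-24 - 199))/((-3)**2 + 8053) = (-333 - 223)/(9 + 8053) = -556/8062 = -556*1/8062 = -2/29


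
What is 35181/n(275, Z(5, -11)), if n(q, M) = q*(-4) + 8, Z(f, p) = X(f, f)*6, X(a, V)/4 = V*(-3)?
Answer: -11727/364 ≈ -32.217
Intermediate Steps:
X(a, V) = -12*V (X(a, V) = 4*(V*(-3)) = 4*(-3*V) = -12*V)
Z(f, p) = -72*f (Z(f, p) = -12*f*6 = -72*f)
n(q, M) = 8 - 4*q (n(q, M) = -4*q + 8 = 8 - 4*q)
35181/n(275, Z(5, -11)) = 35181/(8 - 4*275) = 35181/(8 - 1100) = 35181/(-1092) = 35181*(-1/1092) = -11727/364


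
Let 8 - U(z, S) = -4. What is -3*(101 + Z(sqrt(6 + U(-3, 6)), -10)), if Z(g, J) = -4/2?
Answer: -297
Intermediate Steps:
U(z, S) = 12 (U(z, S) = 8 - 1*(-4) = 8 + 4 = 12)
Z(g, J) = -2 (Z(g, J) = -4*1/2 = -2)
-3*(101 + Z(sqrt(6 + U(-3, 6)), -10)) = -3*(101 - 2) = -3*99 = -297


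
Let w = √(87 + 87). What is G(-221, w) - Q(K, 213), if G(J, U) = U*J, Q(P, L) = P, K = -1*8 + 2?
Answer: 6 - 221*√174 ≈ -2909.2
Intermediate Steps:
K = -6 (K = -8 + 2 = -6)
w = √174 ≈ 13.191
G(J, U) = J*U
G(-221, w) - Q(K, 213) = -221*√174 - 1*(-6) = -221*√174 + 6 = 6 - 221*√174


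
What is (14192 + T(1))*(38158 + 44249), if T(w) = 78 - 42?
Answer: 1172486796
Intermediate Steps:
T(w) = 36
(14192 + T(1))*(38158 + 44249) = (14192 + 36)*(38158 + 44249) = 14228*82407 = 1172486796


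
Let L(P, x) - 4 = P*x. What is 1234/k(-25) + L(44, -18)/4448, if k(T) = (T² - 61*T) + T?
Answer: 953583/2363000 ≈ 0.40355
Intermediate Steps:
k(T) = T² - 60*T
L(P, x) = 4 + P*x
1234/k(-25) + L(44, -18)/4448 = 1234/((-25*(-60 - 25))) + (4 + 44*(-18))/4448 = 1234/((-25*(-85))) + (4 - 792)*(1/4448) = 1234/2125 - 788*1/4448 = 1234*(1/2125) - 197/1112 = 1234/2125 - 197/1112 = 953583/2363000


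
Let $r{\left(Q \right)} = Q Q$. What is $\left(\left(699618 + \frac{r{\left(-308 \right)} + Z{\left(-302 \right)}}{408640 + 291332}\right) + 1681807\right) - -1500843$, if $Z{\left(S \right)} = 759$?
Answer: $\frac{2717478992119}{699972} \approx 3.8823 \cdot 10^{6}$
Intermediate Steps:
$r{\left(Q \right)} = Q^{2}$
$\left(\left(699618 + \frac{r{\left(-308 \right)} + Z{\left(-302 \right)}}{408640 + 291332}\right) + 1681807\right) - -1500843 = \left(\left(699618 + \frac{\left(-308\right)^{2} + 759}{408640 + 291332}\right) + 1681807\right) - -1500843 = \left(\left(699618 + \frac{94864 + 759}{699972}\right) + 1681807\right) + 1500843 = \left(\left(699618 + 95623 \cdot \frac{1}{699972}\right) + 1681807\right) + 1500843 = \left(\left(699618 + \frac{95623}{699972}\right) + 1681807\right) + 1500843 = \left(\frac{489713106319}{699972} + 1681807\right) + 1500843 = \frac{1666930915723}{699972} + 1500843 = \frac{2717478992119}{699972}$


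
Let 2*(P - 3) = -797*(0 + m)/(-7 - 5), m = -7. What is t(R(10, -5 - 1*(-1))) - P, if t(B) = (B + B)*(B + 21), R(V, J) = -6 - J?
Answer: 3683/24 ≈ 153.46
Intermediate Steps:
t(B) = 2*B*(21 + B) (t(B) = (2*B)*(21 + B) = 2*B*(21 + B))
P = -5507/24 (P = 3 + (-797*(0 - 7)/(-7 - 5))/2 = 3 + (-(-5579)/(-12))/2 = 3 + (-(-5579)*(-1)/12)/2 = 3 + (-797*7/12)/2 = 3 + (1/2)*(-5579/12) = 3 - 5579/24 = -5507/24 ≈ -229.46)
t(R(10, -5 - 1*(-1))) - P = 2*(-6 - (-5 - 1*(-1)))*(21 + (-6 - (-5 - 1*(-1)))) - 1*(-5507/24) = 2*(-6 - (-5 + 1))*(21 + (-6 - (-5 + 1))) + 5507/24 = 2*(-6 - 1*(-4))*(21 + (-6 - 1*(-4))) + 5507/24 = 2*(-6 + 4)*(21 + (-6 + 4)) + 5507/24 = 2*(-2)*(21 - 2) + 5507/24 = 2*(-2)*19 + 5507/24 = -76 + 5507/24 = 3683/24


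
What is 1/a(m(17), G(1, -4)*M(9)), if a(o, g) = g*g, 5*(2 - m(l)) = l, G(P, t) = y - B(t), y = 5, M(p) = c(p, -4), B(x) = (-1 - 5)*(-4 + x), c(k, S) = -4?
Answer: 1/29584 ≈ 3.3802e-5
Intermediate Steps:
B(x) = 24 - 6*x (B(x) = -6*(-4 + x) = 24 - 6*x)
M(p) = -4
G(P, t) = -19 + 6*t (G(P, t) = 5 - (24 - 6*t) = 5 + (-24 + 6*t) = -19 + 6*t)
m(l) = 2 - l/5
a(o, g) = g**2
1/a(m(17), G(1, -4)*M(9)) = 1/(((-19 + 6*(-4))*(-4))**2) = 1/(((-19 - 24)*(-4))**2) = 1/((-43*(-4))**2) = 1/(172**2) = 1/29584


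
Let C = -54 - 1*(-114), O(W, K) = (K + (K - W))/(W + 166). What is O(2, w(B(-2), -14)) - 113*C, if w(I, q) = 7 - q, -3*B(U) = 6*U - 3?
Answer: -142375/21 ≈ -6779.8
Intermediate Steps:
B(U) = 1 - 2*U (B(U) = -(6*U - 3)/3 = -(-3 + 6*U)/3 = 1 - 2*U)
O(W, K) = (-W + 2*K)/(166 + W)
C = 60 (C = -54 + 114 = 60)
O(2, w(B(-2), -14)) - 113*C = (-1*2 + 2*(7 - 1*(-14)))/(166 + 2) - 113*60 = (-2 + 2*(7 + 14))/168 - 1*6780 = (-2 + 2*21)/168 - 6780 = (-2 + 42)/168 - 6780 = (1/168)*40 - 6780 = 5/21 - 6780 = -142375/21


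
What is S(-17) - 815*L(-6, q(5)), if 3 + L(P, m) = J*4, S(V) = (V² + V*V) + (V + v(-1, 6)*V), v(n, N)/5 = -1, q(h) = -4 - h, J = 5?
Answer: -13209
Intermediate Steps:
v(n, N) = -5 (v(n, N) = 5*(-1) = -5)
S(V) = -4*V + 2*V² (S(V) = (V² + V*V) + (V - 5*V) = (V² + V²) - 4*V = 2*V² - 4*V = -4*V + 2*V²)
L(P, m) = 17 (L(P, m) = -3 + 5*4 = -3 + 20 = 17)
S(-17) - 815*L(-6, q(5)) = 2*(-17)*(-2 - 17) - 815*17 = 2*(-17)*(-19) - 13855 = 646 - 13855 = -13209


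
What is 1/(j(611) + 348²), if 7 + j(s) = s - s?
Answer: 1/121097 ≈ 8.2578e-6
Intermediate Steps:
j(s) = -7 (j(s) = -7 + (s - s) = -7 + 0 = -7)
1/(j(611) + 348²) = 1/(-7 + 348²) = 1/(-7 + 121104) = 1/121097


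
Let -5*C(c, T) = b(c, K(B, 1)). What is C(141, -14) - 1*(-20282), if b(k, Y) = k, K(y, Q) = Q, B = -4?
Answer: 101269/5 ≈ 20254.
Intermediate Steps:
C(c, T) = -c/5
C(141, -14) - 1*(-20282) = -⅕*141 - 1*(-20282) = -141/5 + 20282 = 101269/5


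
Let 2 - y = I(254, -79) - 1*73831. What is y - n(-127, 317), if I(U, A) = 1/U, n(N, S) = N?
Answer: 18785839/254 ≈ 73960.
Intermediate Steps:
y = 18753581/254 (y = 2 - (1/254 - 1*73831) = 2 - (1/254 - 73831) = 2 - 1*(-18753073/254) = 2 + 18753073/254 = 18753581/254 ≈ 73833.)
y - n(-127, 317) = 18753581/254 - 1*(-127) = 18753581/254 + 127 = 18785839/254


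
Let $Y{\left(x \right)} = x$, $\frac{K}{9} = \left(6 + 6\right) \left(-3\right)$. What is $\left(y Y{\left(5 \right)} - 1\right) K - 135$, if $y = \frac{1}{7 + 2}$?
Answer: $9$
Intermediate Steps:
$y = \frac{1}{9} \approx 0.11111$
$K = -324$ ($K = 9 \left(6 + 6\right) \left(-3\right) = 9 \cdot 12 \left(-3\right) = 9 \left(-36\right) = -324$)
$\left(y Y{\left(5 \right)} - 1\right) K - 135 = \left(\frac{1}{9} \cdot 5 - 1\right) \left(-324\right) - 135 = \left(\frac{5}{9} - 1\right) \left(-324\right) - 135 = \left(- \frac{4}{9}\right) \left(-324\right) - 135 = 144 - 135 = 9$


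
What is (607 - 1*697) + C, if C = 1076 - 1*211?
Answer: 775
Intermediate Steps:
C = 865 (C = 1076 - 211 = 865)
(607 - 1*697) + C = (607 - 1*697) + 865 = (607 - 697) + 865 = -90 + 865 = 775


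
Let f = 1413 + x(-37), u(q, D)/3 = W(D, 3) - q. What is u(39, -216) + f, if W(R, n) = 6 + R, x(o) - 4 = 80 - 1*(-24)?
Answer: 774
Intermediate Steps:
x(o) = 108 (x(o) = 4 + (80 - 1*(-24)) = 4 + (80 + 24) = 4 + 104 = 108)
u(q, D) = 18 - 3*q + 3*D (u(q, D) = 3*((6 + D) - q) = 3*(6 + D - q) = 18 - 3*q + 3*D)
f = 1521 (f = 1413 + 108 = 1521)
u(39, -216) + f = (18 - 3*39 + 3*(-216)) + 1521 = (18 - 117 - 648) + 1521 = -747 + 1521 = 774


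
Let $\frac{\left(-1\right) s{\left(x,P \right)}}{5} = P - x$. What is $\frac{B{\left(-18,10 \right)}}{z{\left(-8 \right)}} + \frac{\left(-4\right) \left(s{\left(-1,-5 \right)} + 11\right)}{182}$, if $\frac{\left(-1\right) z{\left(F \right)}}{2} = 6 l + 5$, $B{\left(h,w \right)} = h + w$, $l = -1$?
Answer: $- \frac{426}{91} \approx -4.6813$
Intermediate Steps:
$s{\left(x,P \right)} = - 5 P + 5 x$ ($s{\left(x,P \right)} = - 5 \left(P - x\right) = - 5 P + 5 x$)
$z{\left(F \right)} = 2$ ($z{\left(F \right)} = - 2 \left(6 \left(-1\right) + 5\right) = - 2 \left(-6 + 5\right) = \left(-2\right) \left(-1\right) = 2$)
$\frac{B{\left(-18,10 \right)}}{z{\left(-8 \right)}} + \frac{\left(-4\right) \left(s{\left(-1,-5 \right)} + 11\right)}{182} = \frac{-18 + 10}{2} + \frac{\left(-4\right) \left(\left(\left(-5\right) \left(-5\right) + 5 \left(-1\right)\right) + 11\right)}{182} = \left(-8\right) \frac{1}{2} + - 4 \left(\left(25 - 5\right) + 11\right) \frac{1}{182} = -4 + - 4 \left(20 + 11\right) \frac{1}{182} = -4 + \left(-4\right) 31 \cdot \frac{1}{182} = -4 - \frac{62}{91} = - \frac{426}{91}$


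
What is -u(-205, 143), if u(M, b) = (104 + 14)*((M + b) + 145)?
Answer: -9794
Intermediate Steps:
u(M, b) = 17110 + 118*M + 118*b (u(M, b) = 118*(145 + M + b) = 17110 + 118*M + 118*b)
-u(-205, 143) = -(17110 + 118*(-205) + 118*143) = -(17110 - 24190 + 16874) = -1*9794 = -9794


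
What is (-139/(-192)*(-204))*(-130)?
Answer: 153595/8 ≈ 19199.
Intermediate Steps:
(-139/(-192)*(-204))*(-130) = (-139*(-1/192)*(-204))*(-130) = ((139/192)*(-204))*(-130) = -2363/16*(-130) = 153595/8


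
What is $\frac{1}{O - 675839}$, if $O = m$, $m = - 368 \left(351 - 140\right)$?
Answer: $- \frac{1}{753487} \approx -1.3272 \cdot 10^{-6}$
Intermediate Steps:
$m = -77648$ ($m = \left(-368\right) 211 = -77648$)
$O = -77648$
$\frac{1}{O - 675839} = \frac{1}{-77648 - 675839} = \frac{1}{-753487} = - \frac{1}{753487}$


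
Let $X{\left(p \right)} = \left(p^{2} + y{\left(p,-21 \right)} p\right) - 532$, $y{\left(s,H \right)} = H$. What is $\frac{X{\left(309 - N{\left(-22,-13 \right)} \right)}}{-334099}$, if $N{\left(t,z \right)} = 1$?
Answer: $- \frac{87864}{334099} \approx -0.26299$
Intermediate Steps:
$X{\left(p \right)} = -532 + p^{2} - 21 p$ ($X{\left(p \right)} = \left(p^{2} - 21 p\right) - 532 = -532 + p^{2} - 21 p$)
$\frac{X{\left(309 - N{\left(-22,-13 \right)} \right)}}{-334099} = \frac{-532 + \left(309 - 1\right)^{2} - 21 \left(309 - 1\right)}{-334099} = \left(-532 + \left(309 - 1\right)^{2} - 21 \left(309 - 1\right)\right) \left(- \frac{1}{334099}\right) = \left(-532 + 308^{2} - 6468\right) \left(- \frac{1}{334099}\right) = \left(-532 + 94864 - 6468\right) \left(- \frac{1}{334099}\right) = 87864 \left(- \frac{1}{334099}\right) = - \frac{87864}{334099}$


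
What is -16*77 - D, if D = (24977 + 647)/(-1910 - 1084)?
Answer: -1831492/1497 ≈ -1223.4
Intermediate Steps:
D = -12812/1497 (D = 25624/(-2994) = 25624*(-1/2994) = -12812/1497 ≈ -8.5585)
-16*77 - D = -16*77 - 1*(-12812/1497) = -1232 + 12812/1497 = -1831492/1497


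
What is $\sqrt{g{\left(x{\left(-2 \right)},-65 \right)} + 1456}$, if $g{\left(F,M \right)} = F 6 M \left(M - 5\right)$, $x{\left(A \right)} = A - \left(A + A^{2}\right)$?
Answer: $4 i \sqrt{6734} \approx 328.24 i$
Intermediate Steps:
$x{\left(A \right)} = - A^{2}$ ($x{\left(A \right)} = A - \left(A + A^{2}\right) = - A^{2}$)
$g{\left(F,M \right)} = 6 F M \left(-5 + M\right)$
$\sqrt{g{\left(x{\left(-2 \right)},-65 \right)} + 1456} = \sqrt{6 \left(- \left(-2\right)^{2}\right) \left(-65\right) \left(-5 - 65\right) + 1456} = \sqrt{6 \left(\left(-1\right) 4\right) \left(-65\right) \left(-70\right) + 1456} = \sqrt{6 \left(-4\right) \left(-65\right) \left(-70\right) + 1456} = \sqrt{-109200 + 1456} = \sqrt{-107744} = 4 i \sqrt{6734}$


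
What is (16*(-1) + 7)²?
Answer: 81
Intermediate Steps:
(16*(-1) + 7)² = (-16 + 7)² = (-9)² = 81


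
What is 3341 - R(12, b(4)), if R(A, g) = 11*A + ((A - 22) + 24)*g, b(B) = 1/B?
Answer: 6411/2 ≈ 3205.5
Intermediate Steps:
R(A, g) = 11*A + g*(2 + A) (R(A, g) = 11*A + ((-22 + A) + 24)*g = 11*A + (2 + A)*g = 11*A + g*(2 + A))
3341 - R(12, b(4)) = 3341 - (2/4 + 11*12 + 12/4) = 3341 - (2*(¼) + 132 + 12*(¼)) = 3341 - (½ + 132 + 3) = 3341 - 1*271/2 = 3341 - 271/2 = 6411/2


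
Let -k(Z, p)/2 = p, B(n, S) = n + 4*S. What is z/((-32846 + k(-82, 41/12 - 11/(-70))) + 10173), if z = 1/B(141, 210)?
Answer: -70/1557445737 ≈ -4.4945e-8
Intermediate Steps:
k(Z, p) = -2*p
z = 1/981 (z = 1/(141 + 4*210) = 1/(141 + 840) = 1/981 ≈ 0.0010194)
z/((-32846 + k(-82, 41/12 - 11/(-70))) + 10173) = 1/(981*((-32846 - 2*(41/12 - 11/(-70))) + 10173)) = 1/(981*((-32846 - 2*(41*(1/12) - 11*(-1/70))) + 10173)) = 1/(981*((-32846 - 2*(41/12 + 11/70)) + 10173)) = 1/(981*((-32846 - 2*1501/420) + 10173)) = 1/(981*((-32846 - 1501/210) + 10173)) = 1/(981*(-6899161/210 + 10173)) = 1/(981*(-4762831/210)) = (1/981)*(-210/4762831) = -70/1557445737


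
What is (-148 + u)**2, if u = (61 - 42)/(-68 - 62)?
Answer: 370909081/16900 ≈ 21947.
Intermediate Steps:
u = -19/130 (u = 19/(-130) = 19*(-1/130) = -19/130 ≈ -0.14615)
(-148 + u)**2 = (-148 - 19/130)**2 = (-19259/130)**2 = 370909081/16900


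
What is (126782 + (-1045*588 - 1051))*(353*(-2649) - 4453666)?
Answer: 2633644752227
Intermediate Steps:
(126782 + (-1045*588 - 1051))*(353*(-2649) - 4453666) = (126782 + (-614460 - 1051))*(-935097 - 4453666) = (126782 - 615511)*(-5388763) = -488729*(-5388763) = 2633644752227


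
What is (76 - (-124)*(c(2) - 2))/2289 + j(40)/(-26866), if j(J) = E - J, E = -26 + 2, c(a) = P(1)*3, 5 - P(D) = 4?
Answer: 394264/4392591 ≈ 0.089757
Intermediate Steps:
P(D) = 1 (P(D) = 5 - 1*4 = 5 - 4 = 1)
c(a) = 3 (c(a) = 1*3 = 3)
E = -24
j(J) = -24 - J
(76 - (-124)*(c(2) - 2))/2289 + j(40)/(-26866) = (76 - (-124)*(3 - 2))/2289 + (-24 - 1*40)/(-26866) = (76 - (-124))*(1/2289) + (-24 - 40)*(-1/26866) = (76 - 31*(-4))*(1/2289) - 64*(-1/26866) = (76 + 124)*(1/2289) + 32/13433 = 200*(1/2289) + 32/13433 = 200/2289 + 32/13433 = 394264/4392591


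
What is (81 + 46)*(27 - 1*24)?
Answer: 381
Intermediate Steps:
(81 + 46)*(27 - 1*24) = 127*(27 - 24) = 127*3 = 381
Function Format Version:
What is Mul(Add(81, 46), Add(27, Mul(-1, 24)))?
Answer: 381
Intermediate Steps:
Mul(Add(81, 46), Add(27, Mul(-1, 24))) = Mul(127, Add(27, -24)) = Mul(127, 3) = 381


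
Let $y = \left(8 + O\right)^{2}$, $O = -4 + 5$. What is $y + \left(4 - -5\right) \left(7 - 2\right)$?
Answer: $126$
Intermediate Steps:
$O = 1$
$y = 81$ ($y = \left(8 + 1\right)^{2} = 9^{2} = 81$)
$y + \left(4 - -5\right) \left(7 - 2\right) = 81 + \left(4 - -5\right) \left(7 - 2\right) = 81 + \left(4 + 5\right) 5 = 81 + 9 \cdot 5 = 81 + 45 = 126$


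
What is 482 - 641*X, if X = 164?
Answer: -104642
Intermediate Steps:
482 - 641*X = 482 - 641*164 = 482 - 105124 = -104642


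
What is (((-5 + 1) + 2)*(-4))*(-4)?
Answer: -32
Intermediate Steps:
(((-5 + 1) + 2)*(-4))*(-4) = ((-4 + 2)*(-4))*(-4) = -2*(-4)*(-4) = 8*(-4) = -32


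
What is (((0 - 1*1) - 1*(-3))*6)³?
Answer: 1728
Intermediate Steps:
(((0 - 1*1) - 1*(-3))*6)³ = (((0 - 1) + 3)*6)³ = ((-1 + 3)*6)³ = (2*6)³ = 12³ = 1728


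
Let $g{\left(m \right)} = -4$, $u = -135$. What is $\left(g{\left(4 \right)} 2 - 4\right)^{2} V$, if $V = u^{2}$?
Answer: $2624400$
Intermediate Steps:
$V = 18225$ ($V = \left(-135\right)^{2} = 18225$)
$\left(g{\left(4 \right)} 2 - 4\right)^{2} V = \left(\left(-4\right) 2 - 4\right)^{2} \cdot 18225 = \left(-8 - 4\right)^{2} \cdot 18225 = \left(-12\right)^{2} \cdot 18225 = 144 \cdot 18225 = 2624400$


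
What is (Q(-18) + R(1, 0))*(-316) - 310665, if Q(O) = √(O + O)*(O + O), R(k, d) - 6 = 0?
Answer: -312561 + 68256*I ≈ -3.1256e+5 + 68256.0*I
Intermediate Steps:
R(k, d) = 6 (R(k, d) = 6 + 0 = 6)
Q(O) = 2*√2*O^(3/2) (Q(O) = √(2*O)*(2*O) = (√2*√O)*(2*O) = 2*√2*O^(3/2))
(Q(-18) + R(1, 0))*(-316) - 310665 = (2*√2*(-18)^(3/2) + 6)*(-316) - 310665 = (2*√2*(-54*I*√2) + 6)*(-316) - 310665 = (-216*I + 6)*(-316) - 310665 = (6 - 216*I)*(-316) - 310665 = (-1896 + 68256*I) - 310665 = -312561 + 68256*I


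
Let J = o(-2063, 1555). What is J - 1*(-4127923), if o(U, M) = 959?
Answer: 4128882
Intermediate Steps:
J = 959
J - 1*(-4127923) = 959 - 1*(-4127923) = 959 + 4127923 = 4128882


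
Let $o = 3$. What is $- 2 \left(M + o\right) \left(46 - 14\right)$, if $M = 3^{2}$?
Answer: $-768$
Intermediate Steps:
$M = 9$
$- 2 \left(M + o\right) \left(46 - 14\right) = - 2 \left(9 + 3\right) \left(46 - 14\right) = \left(-2\right) 12 \cdot 32 = \left(-24\right) 32 = -768$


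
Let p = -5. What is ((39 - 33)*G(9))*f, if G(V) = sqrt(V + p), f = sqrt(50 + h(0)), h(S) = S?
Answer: 60*sqrt(2) ≈ 84.853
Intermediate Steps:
f = 5*sqrt(2) (f = sqrt(50 + 0) = sqrt(50) = 5*sqrt(2) ≈ 7.0711)
G(V) = sqrt(-5 + V) (G(V) = sqrt(V - 5) = sqrt(-5 + V))
((39 - 33)*G(9))*f = ((39 - 33)*sqrt(-5 + 9))*(5*sqrt(2)) = (6*sqrt(4))*(5*sqrt(2)) = (6*2)*(5*sqrt(2)) = 12*(5*sqrt(2)) = 60*sqrt(2)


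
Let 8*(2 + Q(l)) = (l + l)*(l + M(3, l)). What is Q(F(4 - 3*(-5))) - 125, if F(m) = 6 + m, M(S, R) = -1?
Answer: 23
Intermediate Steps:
Q(l) = -2 + l*(-1 + l)/4 (Q(l) = -2 + ((l + l)*(l - 1))/8 = -2 + ((2*l)*(-1 + l))/8 = -2 + (2*l*(-1 + l))/8 = -2 + l*(-1 + l)/4)
Q(F(4 - 3*(-5))) - 125 = (-2 - (6 + (4 - 3*(-5)))/4 + (6 + (4 - 3*(-5)))²/4) - 125 = (-2 - (6 + (4 + 15))/4 + (6 + (4 + 15))²/4) - 125 = (-2 - (6 + 19)/4 + (6 + 19)²/4) - 125 = (-2 - ¼*25 + (¼)*25²) - 125 = (-2 - 25/4 + (¼)*625) - 125 = (-2 - 25/4 + 625/4) - 125 = 148 - 125 = 23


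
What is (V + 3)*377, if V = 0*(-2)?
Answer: 1131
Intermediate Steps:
V = 0
(V + 3)*377 = (0 + 3)*377 = 3*377 = 1131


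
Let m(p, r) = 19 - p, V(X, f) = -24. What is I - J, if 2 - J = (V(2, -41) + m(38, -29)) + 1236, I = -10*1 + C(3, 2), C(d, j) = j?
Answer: 1183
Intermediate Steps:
I = -8 (I = -10*1 + 2 = -10 + 2 = -8)
J = -1191 (J = 2 - ((-24 + (19 - 1*38)) + 1236) = 2 - ((-24 + (19 - 38)) + 1236) = 2 - ((-24 - 19) + 1236) = 2 - (-43 + 1236) = 2 - 1*1193 = 2 - 1193 = -1191)
I - J = -8 - 1*(-1191) = -8 + 1191 = 1183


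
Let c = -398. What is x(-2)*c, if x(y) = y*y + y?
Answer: -796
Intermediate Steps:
x(y) = y + y² (x(y) = y² + y = y + y²)
x(-2)*c = -2*(1 - 2)*(-398) = -2*(-1)*(-398) = 2*(-398) = -796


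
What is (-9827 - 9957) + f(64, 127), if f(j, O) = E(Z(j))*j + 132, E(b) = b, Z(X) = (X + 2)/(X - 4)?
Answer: -97908/5 ≈ -19582.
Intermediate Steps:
Z(X) = (2 + X)/(-4 + X)
f(j, O) = 132 + j*(2 + j)/(-4 + j) (f(j, O) = ((2 + j)/(-4 + j))*j + 132 = j*(2 + j)/(-4 + j) + 132 = 132 + j*(2 + j)/(-4 + j))
(-9827 - 9957) + f(64, 127) = (-9827 - 9957) + (-528 + 64² + 134*64)/(-4 + 64) = -19784 + (-528 + 4096 + 8576)/60 = -19784 + (1/60)*12144 = -19784 + 1012/5 = -97908/5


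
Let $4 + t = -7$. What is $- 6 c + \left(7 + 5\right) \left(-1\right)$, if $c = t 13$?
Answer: $846$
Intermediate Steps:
$t = -11$ ($t = -4 - 7 = -11$)
$c = -143$ ($c = \left(-11\right) 13 = -143$)
$- 6 c + \left(7 + 5\right) \left(-1\right) = \left(-6\right) \left(-143\right) + \left(7 + 5\right) \left(-1\right) = 858 + 12 \left(-1\right) = 858 - 12 = 846$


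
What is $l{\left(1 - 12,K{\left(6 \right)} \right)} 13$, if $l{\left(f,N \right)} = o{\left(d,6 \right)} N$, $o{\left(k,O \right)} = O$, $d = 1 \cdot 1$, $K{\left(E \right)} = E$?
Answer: $468$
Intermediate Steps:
$d = 1$
$l{\left(f,N \right)} = 6 N$
$l{\left(1 - 12,K{\left(6 \right)} \right)} 13 = 6 \cdot 6 \cdot 13 = 36 \cdot 13 = 468$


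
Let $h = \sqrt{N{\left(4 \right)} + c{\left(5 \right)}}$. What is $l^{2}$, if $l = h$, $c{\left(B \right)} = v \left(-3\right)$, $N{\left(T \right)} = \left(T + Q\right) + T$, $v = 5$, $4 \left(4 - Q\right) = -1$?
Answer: $- \frac{11}{4} \approx -2.75$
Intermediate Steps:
$Q = \frac{17}{4}$ ($Q = 4 - - \frac{1}{4} = 4 + \frac{1}{4} = \frac{17}{4} \approx 4.25$)
$N{\left(T \right)} = \frac{17}{4} + 2 T$ ($N{\left(T \right)} = \left(T + \frac{17}{4}\right) + T = \left(\frac{17}{4} + T\right) + T = \frac{17}{4} + 2 T$)
$c{\left(B \right)} = -15$ ($c{\left(B \right)} = 5 \left(-3\right) = -15$)
$h = \frac{i \sqrt{11}}{2}$ ($h = \sqrt{\left(\frac{17}{4} + 2 \cdot 4\right) - 15} = \sqrt{\left(\frac{17}{4} + 8\right) - 15} = \sqrt{\frac{49}{4} - 15} = \sqrt{- \frac{11}{4}} = \frac{i \sqrt{11}}{2} \approx 1.6583 i$)
$l = \frac{i \sqrt{11}}{2} \approx 1.6583 i$
$l^{2} = \left(\frac{i \sqrt{11}}{2}\right)^{2} = - \frac{11}{4}$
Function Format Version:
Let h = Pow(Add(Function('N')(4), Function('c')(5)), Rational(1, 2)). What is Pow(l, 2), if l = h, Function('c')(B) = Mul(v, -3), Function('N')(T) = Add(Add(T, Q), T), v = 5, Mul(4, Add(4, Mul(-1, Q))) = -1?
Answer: Rational(-11, 4) ≈ -2.7500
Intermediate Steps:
Q = Rational(17, 4) (Q = Add(4, Mul(Rational(-1, 4), -1)) = Add(4, Rational(1, 4)) = Rational(17, 4) ≈ 4.2500)
Function('N')(T) = Add(Rational(17, 4), Mul(2, T)) (Function('N')(T) = Add(Add(T, Rational(17, 4)), T) = Add(Add(Rational(17, 4), T), T) = Add(Rational(17, 4), Mul(2, T)))
Function('c')(B) = -15 (Function('c')(B) = Mul(5, -3) = -15)
h = Mul(Rational(1, 2), I, Pow(11, Rational(1, 2))) (h = Pow(Add(Add(Rational(17, 4), Mul(2, 4)), -15), Rational(1, 2)) = Pow(Add(Add(Rational(17, 4), 8), -15), Rational(1, 2)) = Pow(Add(Rational(49, 4), -15), Rational(1, 2)) = Pow(Rational(-11, 4), Rational(1, 2)) = Mul(Rational(1, 2), I, Pow(11, Rational(1, 2))) ≈ Mul(1.6583, I))
l = Mul(Rational(1, 2), I, Pow(11, Rational(1, 2))) ≈ Mul(1.6583, I)
Pow(l, 2) = Pow(Mul(Rational(1, 2), I, Pow(11, Rational(1, 2))), 2) = Rational(-11, 4)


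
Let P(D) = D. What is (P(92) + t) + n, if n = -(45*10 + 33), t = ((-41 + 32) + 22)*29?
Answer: -14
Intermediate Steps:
t = 377 (t = (-9 + 22)*29 = 13*29 = 377)
n = -483 (n = -(450 + 33) = -1*483 = -483)
(P(92) + t) + n = (92 + 377) - 483 = 469 - 483 = -14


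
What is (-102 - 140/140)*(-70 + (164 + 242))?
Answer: -34608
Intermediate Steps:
(-102 - 140/140)*(-70 + (164 + 242)) = (-102 - 140*1/140)*(-70 + 406) = (-102 - 1)*336 = -103*336 = -34608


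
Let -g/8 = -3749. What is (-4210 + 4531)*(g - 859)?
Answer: 9351693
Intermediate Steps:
g = 29992 (g = -8*(-3749) = 29992)
(-4210 + 4531)*(g - 859) = (-4210 + 4531)*(29992 - 859) = 321*29133 = 9351693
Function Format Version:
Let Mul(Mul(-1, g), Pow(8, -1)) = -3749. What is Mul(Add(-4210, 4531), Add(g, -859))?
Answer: 9351693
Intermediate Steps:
g = 29992 (g = Mul(-8, -3749) = 29992)
Mul(Add(-4210, 4531), Add(g, -859)) = Mul(Add(-4210, 4531), Add(29992, -859)) = Mul(321, 29133) = 9351693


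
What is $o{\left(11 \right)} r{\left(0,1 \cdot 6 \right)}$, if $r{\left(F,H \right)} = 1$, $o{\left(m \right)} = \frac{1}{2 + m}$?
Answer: $\frac{1}{13} \approx 0.076923$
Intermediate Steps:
$o{\left(11 \right)} r{\left(0,1 \cdot 6 \right)} = \frac{1}{2 + 11} \cdot 1 = \frac{1}{13} \cdot 1 = \frac{1}{13}$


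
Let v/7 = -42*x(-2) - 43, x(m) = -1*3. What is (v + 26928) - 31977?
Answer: -4468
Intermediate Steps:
x(m) = -3
v = 581 (v = 7*(-42*(-3) - 43) = 7*(126 - 43) = 7*83 = 581)
(v + 26928) - 31977 = (581 + 26928) - 31977 = 27509 - 31977 = -4468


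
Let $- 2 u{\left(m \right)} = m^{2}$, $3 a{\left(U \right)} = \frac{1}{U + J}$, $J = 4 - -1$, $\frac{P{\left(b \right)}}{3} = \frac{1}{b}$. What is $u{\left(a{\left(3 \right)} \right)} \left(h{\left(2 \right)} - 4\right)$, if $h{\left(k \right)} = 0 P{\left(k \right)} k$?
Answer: $\frac{1}{288} \approx 0.0034722$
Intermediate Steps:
$P{\left(b \right)} = \frac{3}{b}$
$J = 5$ ($J = 4 + 1 = 5$)
$a{\left(U \right)} = \frac{1}{3 \left(5 + U\right)}$ ($a{\left(U \right)} = \frac{1}{3 \left(U + 5\right)} = \frac{1}{3 \left(5 + U\right)}$)
$h{\left(k \right)} = 0$ ($h{\left(k \right)} = 0 \frac{3}{k} k = 0 \cdot 3 = 0$)
$u{\left(m \right)} = - \frac{m^{2}}{2}$
$u{\left(a{\left(3 \right)} \right)} \left(h{\left(2 \right)} - 4\right) = - \frac{\left(\frac{1}{3 \left(5 + 3\right)}\right)^{2}}{2} \left(0 - 4\right) = - \frac{\left(\frac{1}{3 \cdot 8}\right)^{2}}{2} \left(-4\right) = - \frac{\left(\frac{1}{3} \cdot \frac{1}{8}\right)^{2}}{2} \left(-4\right) = - \frac{1}{2 \cdot 576} \left(-4\right) = \left(- \frac{1}{2}\right) \frac{1}{576} \left(-4\right) = \left(- \frac{1}{1152}\right) \left(-4\right) = \frac{1}{288}$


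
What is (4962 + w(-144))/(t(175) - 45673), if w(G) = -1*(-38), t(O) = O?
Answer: -2500/22749 ≈ -0.10989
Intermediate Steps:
w(G) = 38
(4962 + w(-144))/(t(175) - 45673) = (4962 + 38)/(175 - 45673) = 5000/(-45498) = 5000*(-1/45498) = -2500/22749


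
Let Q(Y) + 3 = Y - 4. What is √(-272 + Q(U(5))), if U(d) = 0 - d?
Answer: 2*I*√71 ≈ 16.852*I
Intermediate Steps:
U(d) = -d
Q(Y) = -7 + Y (Q(Y) = -3 + (Y - 4) = -3 + (-4 + Y) = -7 + Y)
√(-272 + Q(U(5))) = √(-272 + (-7 - 1*5)) = √(-272 + (-7 - 5)) = √(-272 - 12) = √(-284) = 2*I*√71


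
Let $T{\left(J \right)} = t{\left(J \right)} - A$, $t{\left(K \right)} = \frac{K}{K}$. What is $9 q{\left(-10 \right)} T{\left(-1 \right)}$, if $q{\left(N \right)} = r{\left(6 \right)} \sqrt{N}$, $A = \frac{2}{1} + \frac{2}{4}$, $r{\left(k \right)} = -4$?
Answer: $54 i \sqrt{10} \approx 170.76 i$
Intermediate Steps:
$t{\left(K \right)} = 1$
$A = \frac{5}{2}$ ($A = 2 \cdot 1 + 2 \cdot \frac{1}{4} = 2 + \frac{1}{2} = \frac{5}{2} \approx 2.5$)
$T{\left(J \right)} = - \frac{3}{2}$ ($T{\left(J \right)} = 1 - \frac{5}{2} = - \frac{3}{2}$)
$q{\left(N \right)} = - 4 \sqrt{N}$
$9 q{\left(-10 \right)} T{\left(-1 \right)} = 9 \left(- 4 \sqrt{-10}\right) \left(- \frac{3}{2}\right) = 9 \left(- 4 i \sqrt{10}\right) \left(- \frac{3}{2}\right) = - 36 i \sqrt{10} \left(- \frac{3}{2}\right) = 54 i \sqrt{10}$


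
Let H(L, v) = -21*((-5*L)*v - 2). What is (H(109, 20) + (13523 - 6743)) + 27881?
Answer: 263603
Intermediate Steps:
H(L, v) = 42 + 105*L*v (H(L, v) = -21*(-5*L*v - 2) = -21*(-2 - 5*L*v) = 42 + 105*L*v)
(H(109, 20) + (13523 - 6743)) + 27881 = ((42 + 105*109*20) + (13523 - 6743)) + 27881 = ((42 + 228900) + 6780) + 27881 = (228942 + 6780) + 27881 = 235722 + 27881 = 263603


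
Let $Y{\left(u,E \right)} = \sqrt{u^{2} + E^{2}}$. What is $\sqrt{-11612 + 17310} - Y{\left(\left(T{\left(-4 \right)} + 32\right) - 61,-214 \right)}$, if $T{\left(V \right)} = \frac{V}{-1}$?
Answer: $\sqrt{5698} - \sqrt{46421} \approx -139.97$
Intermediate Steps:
$T{\left(V \right)} = - V$ ($T{\left(V \right)} = V \left(-1\right) = - V$)
$Y{\left(u,E \right)} = \sqrt{E^{2} + u^{2}}$
$\sqrt{-11612 + 17310} - Y{\left(\left(T{\left(-4 \right)} + 32\right) - 61,-214 \right)} = \sqrt{-11612 + 17310} - \sqrt{\left(-214\right)^{2} + \left(\left(\left(-1\right) \left(-4\right) + 32\right) - 61\right)^{2}} = \sqrt{5698} - \sqrt{45796 + \left(\left(4 + 32\right) - 61\right)^{2}} = \sqrt{5698} - \sqrt{45796 + \left(36 - 61\right)^{2}} = \sqrt{5698} - \sqrt{45796 + \left(-25\right)^{2}} = \sqrt{5698} - \sqrt{45796 + 625} = \sqrt{5698} - \sqrt{46421}$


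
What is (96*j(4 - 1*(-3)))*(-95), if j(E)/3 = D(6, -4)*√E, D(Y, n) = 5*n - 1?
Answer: 574560*√7 ≈ 1.5201e+6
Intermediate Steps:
D(Y, n) = -1 + 5*n
j(E) = -63*√E (j(E) = 3*((-1 + 5*(-4))*√E) = 3*((-1 - 20)*√E) = 3*(-21*√E) = -63*√E)
(96*j(4 - 1*(-3)))*(-95) = (96*(-63*√(4 - 1*(-3))))*(-95) = (96*(-63*√(4 + 3)))*(-95) = (96*(-63*√7))*(-95) = -6048*√7*(-95) = 574560*√7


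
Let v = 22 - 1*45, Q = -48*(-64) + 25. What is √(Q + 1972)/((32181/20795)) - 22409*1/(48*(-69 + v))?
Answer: 22409/4416 + 20795*√5069/32181 ≈ 51.081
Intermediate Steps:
Q = 3097 (Q = 3072 + 25 = 3097)
v = -23 (v = 22 - 45 = -23)
√(Q + 1972)/((32181/20795)) - 22409*1/(48*(-69 + v)) = √(3097 + 1972)/((32181/20795)) - 22409*1/(48*(-69 - 23)) = √5069/((32181*(1/20795))) - 22409/((-92*48)) = √5069/(32181/20795) - 22409/(-4416) = √5069*(20795/32181) - 22409*(-1/4416) = 20795*√5069/32181 + 22409/4416 = 22409/4416 + 20795*√5069/32181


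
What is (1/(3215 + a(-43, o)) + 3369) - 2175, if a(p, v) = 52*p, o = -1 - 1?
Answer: 1168927/979 ≈ 1194.0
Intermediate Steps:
o = -2
(1/(3215 + a(-43, o)) + 3369) - 2175 = (1/(3215 + 52*(-43)) + 3369) - 2175 = (1/(3215 - 2236) + 3369) - 2175 = (1/979 + 3369) - 2175 = 3298252/979 - 2175 = 1168927/979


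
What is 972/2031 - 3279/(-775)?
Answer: 2470983/524675 ≈ 4.7095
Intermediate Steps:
972/2031 - 3279/(-775) = 972*(1/2031) - 3279*(-1/775) = 324/677 + 3279/775 = 2470983/524675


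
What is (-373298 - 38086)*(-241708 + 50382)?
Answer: 78708455184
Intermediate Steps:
(-373298 - 38086)*(-241708 + 50382) = -411384*(-191326) = 78708455184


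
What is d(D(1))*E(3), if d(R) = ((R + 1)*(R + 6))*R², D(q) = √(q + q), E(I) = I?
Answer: 48 + 42*√2 ≈ 107.40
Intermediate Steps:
D(q) = √2*√q (D(q) = √(2*q) = √2*√q)
d(R) = R²*(1 + R)*(6 + R) (d(R) = ((1 + R)*(6 + R))*R² = R²*(1 + R)*(6 + R))
d(D(1))*E(3) = ((√2*√1)²*(6 + (√2*√1)² + 7*(√2*√1)))*3 = ((√2*1)²*(6 + (√2*1)² + 7*(√2*1)))*3 = ((√2)²*(6 + (√2)² + 7*√2))*3 = (2*(6 + 2 + 7*√2))*3 = (2*(8 + 7*√2))*3 = (16 + 14*√2)*3 = 48 + 42*√2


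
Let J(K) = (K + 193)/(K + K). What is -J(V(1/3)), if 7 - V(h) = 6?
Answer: -97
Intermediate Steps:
V(h) = 1 (V(h) = 7 - 1*6 = 7 - 6 = 1)
J(K) = (193 + K)/(2*K) (J(K) = (193 + K)/((2*K)) = (193 + K)*(1/(2*K)) = (193 + K)/(2*K))
-J(V(1/3)) = -(193 + 1)/(2*1) = -194/2 = -1*97 = -97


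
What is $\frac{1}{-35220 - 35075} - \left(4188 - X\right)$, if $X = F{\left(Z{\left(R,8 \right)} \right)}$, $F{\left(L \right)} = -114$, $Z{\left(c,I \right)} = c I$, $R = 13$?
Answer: $- \frac{302409091}{70295} \approx -4302.0$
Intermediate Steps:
$Z{\left(c,I \right)} = I c$
$X = -114$
$\frac{1}{-35220 - 35075} - \left(4188 - X\right) = \frac{1}{-35220 - 35075} - \left(4188 - -114\right) = \frac{1}{-70295} - \left(4188 + 114\right) = - \frac{1}{70295} - 4302 = - \frac{302409091}{70295}$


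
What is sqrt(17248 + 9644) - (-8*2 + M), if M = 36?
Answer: -20 + 18*sqrt(83) ≈ 143.99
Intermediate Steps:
sqrt(17248 + 9644) - (-8*2 + M) = sqrt(17248 + 9644) - (-8*2 + 36) = sqrt(26892) - (-16 + 36) = 18*sqrt(83) - 1*20 = 18*sqrt(83) - 20 = -20 + 18*sqrt(83)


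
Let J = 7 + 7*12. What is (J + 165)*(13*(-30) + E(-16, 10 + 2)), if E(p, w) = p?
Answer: -103936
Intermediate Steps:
J = 91 (J = 7 + 84 = 91)
(J + 165)*(13*(-30) + E(-16, 10 + 2)) = (91 + 165)*(13*(-30) - 16) = 256*(-390 - 16) = 256*(-406) = -103936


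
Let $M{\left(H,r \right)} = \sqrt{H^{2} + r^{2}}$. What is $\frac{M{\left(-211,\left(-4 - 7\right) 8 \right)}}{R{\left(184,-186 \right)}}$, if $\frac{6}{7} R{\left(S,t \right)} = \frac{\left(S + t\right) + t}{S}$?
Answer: $- \frac{276 \sqrt{52265}}{329} \approx -191.79$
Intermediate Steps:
$R{\left(S,t \right)} = \frac{7 \left(S + 2 t\right)}{6 S}$ ($R{\left(S,t \right)} = \frac{7 \frac{\left(S + t\right) + t}{S}}{6} = \frac{7 \frac{S + 2 t}{S}}{6} = \frac{7 \left(S + 2 t\right)}{6 S}$)
$\frac{M{\left(-211,\left(-4 - 7\right) 8 \right)}}{R{\left(184,-186 \right)}} = \frac{\sqrt{\left(-211\right)^{2} + \left(\left(-4 - 7\right) 8\right)^{2}}}{\frac{7}{6} \cdot \frac{1}{184} \left(184 + 2 \left(-186\right)\right)} = \frac{\sqrt{44521 + \left(\left(-11\right) 8\right)^{2}}}{\frac{7}{6} \cdot \frac{1}{184} \left(184 - 372\right)} = \frac{\sqrt{44521 + \left(-88\right)^{2}}}{\frac{7}{6} \cdot \frac{1}{184} \left(-188\right)} = \frac{\sqrt{44521 + 7744}}{- \frac{329}{276}} = \sqrt{52265} \left(- \frac{276}{329}\right) = - \frac{276 \sqrt{52265}}{329}$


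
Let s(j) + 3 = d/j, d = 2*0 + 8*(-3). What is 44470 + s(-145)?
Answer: 6447739/145 ≈ 44467.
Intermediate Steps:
d = -24 (d = 0 - 24 = -24)
s(j) = -3 - 24/j
44470 + s(-145) = 44470 + (-3 - 24/(-145)) = 44470 + (-3 - 24*(-1/145)) = 44470 + (-3 + 24/145) = 44470 - 411/145 = 6447739/145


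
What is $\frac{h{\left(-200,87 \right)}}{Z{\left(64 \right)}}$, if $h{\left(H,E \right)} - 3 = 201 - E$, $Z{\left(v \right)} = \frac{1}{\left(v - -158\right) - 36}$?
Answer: $21762$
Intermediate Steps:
$Z{\left(v \right)} = \frac{1}{122 + v}$ ($Z{\left(v \right)} = \frac{1}{\left(v + 158\right) - 36} = \frac{1}{\left(158 + v\right) - 36} = \frac{1}{122 + v}$)
$h{\left(H,E \right)} = 204 - E$ ($h{\left(H,E \right)} = 3 - \left(-201 + E\right) = 204 - E$)
$\frac{h{\left(-200,87 \right)}}{Z{\left(64 \right)}} = \frac{204 - 87}{\frac{1}{122 + 64}} = \frac{204 - 87}{\frac{1}{186}} = 117 \frac{1}{\frac{1}{186}} = 117 \cdot 186 = 21762$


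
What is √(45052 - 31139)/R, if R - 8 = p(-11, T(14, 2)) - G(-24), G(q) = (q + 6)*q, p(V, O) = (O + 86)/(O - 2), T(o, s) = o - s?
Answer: -5*√13913/2071 ≈ -0.28477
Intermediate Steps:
p(V, O) = (86 + O)/(-2 + O)
G(q) = q*(6 + q) (G(q) = (6 + q)*q = q*(6 + q))
R = -2071/5 (R = 8 + ((86 + (14 - 1*2))/(-2 + (14 - 1*2)) - (-24)*(6 - 24)) = 8 + ((86 + (14 - 2))/(-2 + (14 - 2)) - (-24)*(-18)) = 8 + ((86 + 12)/(-2 + 12) - 1*432) = 8 + (98/10 - 432) = 8 + ((⅒)*98 - 432) = 8 + (49/5 - 432) = 8 - 2111/5 = -2071/5 ≈ -414.20)
√(45052 - 31139)/R = √(45052 - 31139)/(-2071/5) = √13913*(-5/2071) = -5*√13913/2071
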